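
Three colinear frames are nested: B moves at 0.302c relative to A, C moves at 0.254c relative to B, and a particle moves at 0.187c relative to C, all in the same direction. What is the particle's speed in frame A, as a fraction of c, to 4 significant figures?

Compose boost 2: (0.254 + 0.302)/(1 + 0.254×0.302) = 0.5560/1.07671 = 0.516389
Compose boost 3: (0.187 + 0.516389)/(1 + 0.187×0.516389) = 0.703389/1.09656 = 0.6414

u ≈ 0.6414c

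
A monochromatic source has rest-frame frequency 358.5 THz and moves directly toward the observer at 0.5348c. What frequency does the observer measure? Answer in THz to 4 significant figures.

f_obs ≈ 651.2 THz

Relativistic Doppler: f_obs = f_src √((1+β)/(1−β))
= 358.5 × √(1.53480/0.465200) = 358.5 × 1.81638 = 651.2 THz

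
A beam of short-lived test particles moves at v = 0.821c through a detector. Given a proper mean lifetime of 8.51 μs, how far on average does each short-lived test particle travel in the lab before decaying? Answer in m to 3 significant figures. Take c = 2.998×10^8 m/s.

γ = 1/√(1 − 0.821²) = 1.7515
Dilated lifetime: Δt = γτ₀ = 1.7515 × 8.51 μs = 14.906 μs
d = vΔt = 0.821c × 14.906 μs = 2.4614×10^8 m/s × 1.4906×10^-5 s = 3670 m

d ≈ 3670 m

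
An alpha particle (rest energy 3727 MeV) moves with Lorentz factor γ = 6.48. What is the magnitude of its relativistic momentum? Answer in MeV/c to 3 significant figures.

p ≈ 23900 MeV/c

β = √(1 − 1/γ²) = √(1 − 1/6.48²) = 0.98802
p = γβm₀c = 6.48 × 0.98802 × 3727 MeV/c = 23900 MeV/c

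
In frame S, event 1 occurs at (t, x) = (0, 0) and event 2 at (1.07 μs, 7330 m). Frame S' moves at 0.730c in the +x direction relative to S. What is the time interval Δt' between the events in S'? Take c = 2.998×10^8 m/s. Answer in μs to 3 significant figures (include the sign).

Δt' ≈ -24.5 μs

γ = 1/√(1 − 0.730²) = 1.4632
Δt' = γ(Δt − vΔx/c²) = 1.4632 × (1.07 μs − 0.730×7330 m / (2.998×10^8 m/s))
= 1.4632 × (-16.778 μs) = -24.5 μs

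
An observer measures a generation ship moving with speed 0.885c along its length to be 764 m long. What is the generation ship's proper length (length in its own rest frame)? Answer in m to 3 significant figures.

L₀ ≈ 1640 m

γ = 1/√(1 − 0.885²) = 2.1478
L₀ = γL = 2.1478 × 764 = 1640 m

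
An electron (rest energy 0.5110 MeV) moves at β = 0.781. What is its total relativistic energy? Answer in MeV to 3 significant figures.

γ = 1/√(1 − 0.781²) = 1.6012
E = γm₀c² = 1.6012 × 0.5110 MeV = 0.818 MeV

E ≈ 0.818 MeV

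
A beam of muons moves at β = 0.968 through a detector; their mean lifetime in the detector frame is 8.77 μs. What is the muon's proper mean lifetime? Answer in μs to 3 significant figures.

γ = 1/√(1 − 0.968²) = 3.9849
Proper time: τ₀ = Δt/γ = 8.77/3.9849 = 2.20 μs

τ₀ ≈ 2.20 μs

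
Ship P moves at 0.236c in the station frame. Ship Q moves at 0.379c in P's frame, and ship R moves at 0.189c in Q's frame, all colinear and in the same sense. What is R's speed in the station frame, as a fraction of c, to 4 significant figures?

Compose boost 2: (0.379 + 0.236)/(1 + 0.379×0.236) = 0.6150/1.08944 = 0.564508
Compose boost 3: (0.189 + 0.564508)/(1 + 0.189×0.564508) = 0.753508/1.10669 = 0.6809

u ≈ 0.6809c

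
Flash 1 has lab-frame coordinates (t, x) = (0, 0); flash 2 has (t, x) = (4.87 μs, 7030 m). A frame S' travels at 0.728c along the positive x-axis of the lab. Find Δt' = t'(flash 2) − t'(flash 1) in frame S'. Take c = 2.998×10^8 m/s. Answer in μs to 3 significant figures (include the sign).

γ = 1/√(1 − 0.728²) = 1.4586
Δt' = γ(Δt − vΔx/c²) = 1.4586 × (4.87 μs − 0.728×7030 m / (2.998×10^8 m/s))
= 1.4586 × (-12.201 μs) = -17.8 μs

Δt' ≈ -17.8 μs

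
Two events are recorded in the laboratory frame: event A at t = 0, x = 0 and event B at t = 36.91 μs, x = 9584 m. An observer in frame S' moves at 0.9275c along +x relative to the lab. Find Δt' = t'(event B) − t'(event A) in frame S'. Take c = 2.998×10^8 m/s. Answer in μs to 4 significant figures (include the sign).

Δt' ≈ 19.42 μs

γ = 1/√(1 − 0.9275²) = 2.67506
Δt' = γ(Δt − vΔx/c²) = 2.67506 × (36.91 μs − 0.9275×9584 m / (2.998×10^8 m/s))
= 2.67506 × (7.25970 μs) = 19.42 μs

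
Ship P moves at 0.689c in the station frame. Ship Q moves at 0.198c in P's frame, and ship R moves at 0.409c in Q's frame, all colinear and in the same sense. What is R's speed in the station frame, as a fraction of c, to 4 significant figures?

Compose boost 2: (0.198 + 0.689)/(1 + 0.198×0.689) = 0.8870/1.13642 = 0.780520
Compose boost 3: (0.409 + 0.780520)/(1 + 0.409×0.780520) = 1.18952/1.31923 = 0.9017

u ≈ 0.9017c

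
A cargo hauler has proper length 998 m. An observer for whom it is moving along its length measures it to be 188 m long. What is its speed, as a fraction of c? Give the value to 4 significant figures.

β ≈ 0.9821

γ = L₀/L = 998/188 = 5.30851
β = √(1 − 1/γ²) = 0.9821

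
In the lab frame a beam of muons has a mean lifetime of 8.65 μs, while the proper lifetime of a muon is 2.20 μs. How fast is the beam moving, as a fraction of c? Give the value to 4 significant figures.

γ = Δt/τ₀ = 8.65/2.20 = 3.93182
β = √(1 − 1/γ²) = √(1 − 1/3.93182²) = 0.9671

β ≈ 0.9671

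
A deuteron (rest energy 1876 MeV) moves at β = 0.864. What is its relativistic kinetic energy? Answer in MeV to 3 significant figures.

K ≈ 1850 MeV

γ = 1/√(1 − 0.864²) = 1.9861
K = (γ − 1)m₀c² = (1.9861 − 1) × 1876 MeV = 0.98613 × 1876 MeV = 1850 MeV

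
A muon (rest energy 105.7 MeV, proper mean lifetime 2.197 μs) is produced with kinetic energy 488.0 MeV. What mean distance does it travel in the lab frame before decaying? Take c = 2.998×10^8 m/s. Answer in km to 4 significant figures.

d ≈ 3.640 km

γ = 1 + K/(m₀c²) = 1 + 488.0/105.7 = 5.61684
β = √(1 − 1/γ²) = 0.984024
Dilated lifetime: γτ₀ = 5.61684 × 2.197 μs = 12.3402 μs
d = βc·γτ₀ = 0.984024 × (2.998×10^8 m/s) × 1.23402×10^-5 s = 3.640 km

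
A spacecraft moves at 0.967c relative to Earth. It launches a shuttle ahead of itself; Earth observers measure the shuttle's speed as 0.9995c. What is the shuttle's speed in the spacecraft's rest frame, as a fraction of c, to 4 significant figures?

u' ≈ 0.9706c

Inverse velocity addition: u' = (u − v)/(1 − uv/c²)
= (0.9995 − 0.967)/(1 − 0.9995×0.967) = 0.03250/0.0334835 = 0.9706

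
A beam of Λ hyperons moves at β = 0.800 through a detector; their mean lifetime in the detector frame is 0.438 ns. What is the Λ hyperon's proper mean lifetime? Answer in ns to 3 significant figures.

γ = 1/√(1 − 0.800²) = 1.6667
Proper time: τ₀ = Δt/γ = 0.438/1.6667 = 0.263 ns

τ₀ ≈ 0.263 ns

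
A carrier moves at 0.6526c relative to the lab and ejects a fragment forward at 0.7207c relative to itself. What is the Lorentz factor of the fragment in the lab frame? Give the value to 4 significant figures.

γ ≈ 2.799

u_lab = (0.7207 + 0.6526)/(1 + 0.7207×0.6526) = 1.3733/1.470329 = 0.9340088
γ = 1/√(1 − 0.9340088²) = 2.799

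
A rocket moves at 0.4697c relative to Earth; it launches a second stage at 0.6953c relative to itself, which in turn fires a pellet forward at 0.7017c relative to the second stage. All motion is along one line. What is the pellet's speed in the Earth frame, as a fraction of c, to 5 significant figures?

u ≈ 0.97752c

Compose boost 2: (0.6953 + 0.4697)/(1 + 0.6953×0.4697) = 1.1650/1.326582 = 0.8781965
Compose boost 3: (0.7017 + 0.8781965)/(1 + 0.7017×0.8781965) = 1.579896/1.616230 = 0.97752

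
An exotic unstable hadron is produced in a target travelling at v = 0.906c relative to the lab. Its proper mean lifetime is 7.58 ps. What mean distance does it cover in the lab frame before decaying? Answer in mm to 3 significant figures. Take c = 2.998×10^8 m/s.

γ = 1/√(1 − 0.906²) = 2.3625
Dilated lifetime: Δt = γτ₀ = 2.3625 × 7.58 ps = 17.908 ps
d = vΔt = 0.906c × 17.908 ps = 2.7162×10^8 m/s × 1.7908×10^-11 s = 4.86 mm

d ≈ 4.86 mm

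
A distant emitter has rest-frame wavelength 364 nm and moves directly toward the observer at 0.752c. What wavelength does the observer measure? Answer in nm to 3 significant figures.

Relativistic Doppler: λ_obs = λ_src √((1−β)/(1+β))
= 364 × √(0.24800/1.7520) = 364 × 0.37623 = 137 nm

λ_obs ≈ 137 nm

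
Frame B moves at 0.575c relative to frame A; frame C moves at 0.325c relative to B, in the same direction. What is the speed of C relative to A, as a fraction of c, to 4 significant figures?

Compose boost 2: (0.325 + 0.575)/(1 + 0.325×0.575) = 0.9000/1.18687 = 0.7583

u ≈ 0.7583c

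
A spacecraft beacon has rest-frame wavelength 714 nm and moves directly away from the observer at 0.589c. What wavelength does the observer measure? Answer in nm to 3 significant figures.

Relativistic Doppler: λ_obs = λ_src √((1+β)/(1−β))
= 714 × √(1.5890/0.41100) = 714 × 1.9663 = 1400 nm

λ_obs ≈ 1400 nm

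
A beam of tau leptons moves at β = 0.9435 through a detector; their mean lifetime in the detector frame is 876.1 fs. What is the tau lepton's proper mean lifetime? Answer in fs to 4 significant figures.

γ = 1/√(1 − 0.9435²) = 3.01775
Proper time: τ₀ = Δt/γ = 876.1/3.01775 = 290.3 fs

τ₀ ≈ 290.3 fs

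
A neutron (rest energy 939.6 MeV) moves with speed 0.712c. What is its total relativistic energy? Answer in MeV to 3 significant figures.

E ≈ 1340 MeV

γ = 1/√(1 − 0.712²) = 1.4241
E = γm₀c² = 1.4241 × 939.6 MeV = 1340 MeV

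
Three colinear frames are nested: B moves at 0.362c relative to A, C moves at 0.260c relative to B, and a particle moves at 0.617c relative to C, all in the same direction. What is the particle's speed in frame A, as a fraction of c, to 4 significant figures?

Compose boost 2: (0.260 + 0.362)/(1 + 0.260×0.362) = 0.6220/1.09412 = 0.568493
Compose boost 3: (0.617 + 0.568493)/(1 + 0.617×0.568493) = 1.18549/1.35076 = 0.8776

u ≈ 0.8776c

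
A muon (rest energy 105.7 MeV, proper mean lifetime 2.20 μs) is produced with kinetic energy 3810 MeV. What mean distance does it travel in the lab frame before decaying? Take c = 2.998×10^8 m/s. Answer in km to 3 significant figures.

d ≈ 24.4 km

γ = 1 + K/(m₀c²) = 1 + 3810/105.7 = 37.045
β = √(1 − 1/γ²) = 0.99964
Dilated lifetime: γτ₀ = 37.045 × 2.20 μs = 81.500 μs
d = βc·γτ₀ = 0.99964 × (2.998×10^8 m/s) × 8.1500×10^-5 s = 24.4 km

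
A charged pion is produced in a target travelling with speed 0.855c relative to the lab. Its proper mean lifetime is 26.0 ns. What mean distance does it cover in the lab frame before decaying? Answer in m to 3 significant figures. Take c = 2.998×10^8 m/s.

γ = 1/√(1 − 0.855²) = 1.9282
Dilated lifetime: Δt = γτ₀ = 1.9282 × 26.0 ns = 50.132 ns
d = vΔt = 0.855c × 50.132 ns = 2.5633×10^8 m/s × 5.0132×10^-8 s = 12.9 m

d ≈ 12.9 m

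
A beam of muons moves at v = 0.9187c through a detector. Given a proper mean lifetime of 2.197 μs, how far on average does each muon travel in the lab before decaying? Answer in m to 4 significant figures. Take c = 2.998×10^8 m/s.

d ≈ 1532 m

γ = 1/√(1 − 0.9187²) = 2.53193
Dilated lifetime: Δt = γτ₀ = 2.53193 × 2.197 μs = 5.56264 μs
d = vΔt = 0.9187c × 5.56264 μs = 2.75426×10^8 m/s × 5.56264×10^-6 s = 1532 m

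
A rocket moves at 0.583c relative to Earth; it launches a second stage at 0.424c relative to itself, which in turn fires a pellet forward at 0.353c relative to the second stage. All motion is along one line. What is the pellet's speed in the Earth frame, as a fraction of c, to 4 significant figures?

u ≈ 0.9030c

Compose boost 2: (0.424 + 0.583)/(1 + 0.424×0.583) = 1.007/1.24719 = 0.807414
Compose boost 3: (0.353 + 0.807414)/(1 + 0.353×0.807414) = 1.16041/1.28502 = 0.9030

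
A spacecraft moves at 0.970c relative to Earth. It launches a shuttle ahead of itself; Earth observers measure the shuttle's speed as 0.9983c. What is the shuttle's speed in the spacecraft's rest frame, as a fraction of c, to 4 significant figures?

Inverse velocity addition: u' = (u − v)/(1 − uv/c²)
= (0.9983 − 0.970)/(1 − 0.9983×0.970) = 0.02830/0.0316490 = 0.8942

u' ≈ 0.8942c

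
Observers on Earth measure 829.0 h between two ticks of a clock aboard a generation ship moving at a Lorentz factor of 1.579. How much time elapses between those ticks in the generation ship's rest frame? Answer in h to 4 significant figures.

γ = 1.579 (given)
Proper time: τ₀ = Δt/γ = 829.0/1.579 = 525.0 h

τ₀ ≈ 525.0 h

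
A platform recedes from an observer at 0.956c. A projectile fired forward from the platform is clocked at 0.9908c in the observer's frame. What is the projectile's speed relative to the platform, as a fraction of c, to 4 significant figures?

u' ≈ 0.6592c

Inverse velocity addition: u' = (u − v)/(1 − uv/c²)
= (0.9908 − 0.956)/(1 − 0.9908×0.956) = 0.03480/0.0527952 = 0.6592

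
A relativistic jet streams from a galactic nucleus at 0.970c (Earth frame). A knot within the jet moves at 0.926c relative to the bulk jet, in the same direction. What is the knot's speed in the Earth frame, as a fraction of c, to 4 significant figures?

Relativistic velocity addition: u = (u' + v)/(1 + u'v/c²)
= (0.926 + 0.970)/(1 + 0.926×0.970) = 1.896/1.89822 = 0.9988

u ≈ 0.9988c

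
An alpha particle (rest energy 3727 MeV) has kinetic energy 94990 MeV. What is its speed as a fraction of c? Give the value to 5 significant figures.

β ≈ 0.99929

γ = 1 + K/(m₀c²) = 1 + 94990/3727 = 26.48699
β = √(1 − 1/γ²) = 0.99929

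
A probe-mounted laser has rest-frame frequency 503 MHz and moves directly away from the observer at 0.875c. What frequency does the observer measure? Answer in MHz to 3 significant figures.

f_obs ≈ 130 MHz

Relativistic Doppler: f_obs = f_src √((1−β)/(1+β))
= 503 × √(0.12500/1.8750) = 503 × 0.25820 = 130 MHz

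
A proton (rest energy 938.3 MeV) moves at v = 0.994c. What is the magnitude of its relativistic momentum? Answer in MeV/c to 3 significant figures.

p ≈ 8530 MeV/c

γ = 1/√(1 − 0.994²) = 9.1424
p = γβm₀c = 9.1424 × 0.994 × 938.3 MeV/c = 8530 MeV/c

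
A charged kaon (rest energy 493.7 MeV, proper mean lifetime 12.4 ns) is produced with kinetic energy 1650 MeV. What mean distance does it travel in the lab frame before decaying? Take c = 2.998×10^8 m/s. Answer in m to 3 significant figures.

γ = 1 + K/(m₀c²) = 1 + 1650/493.7 = 4.3421
β = √(1 − 1/γ²) = 0.97312
Dilated lifetime: γτ₀ = 4.3421 × 12.4 ns = 53.842 ns
d = βc·γτ₀ = 0.97312 × (2.998×10^8 m/s) × 5.3842×10^-8 s = 15.7 m

d ≈ 15.7 m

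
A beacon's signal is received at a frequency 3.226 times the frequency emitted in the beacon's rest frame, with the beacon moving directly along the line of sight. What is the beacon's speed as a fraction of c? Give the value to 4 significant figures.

f_obs/f_src = √((1+β)/(1−β)) = 3.226  ⇒  (1+β)/(1−β) = 10.4071
β = |1 − D²|/(1 + D²) = |1 − 10.4071|/(1 + 10.4071) = 0.8247

β ≈ 0.8247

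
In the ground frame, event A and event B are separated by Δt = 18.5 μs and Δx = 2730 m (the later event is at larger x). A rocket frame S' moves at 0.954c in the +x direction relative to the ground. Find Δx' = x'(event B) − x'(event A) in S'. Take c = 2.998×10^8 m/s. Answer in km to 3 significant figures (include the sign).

γ = 1/√(1 − 0.954²) = 3.3355
Δx' = γ(Δx − vΔt) = 3.3355 × (2730 m − 0.954×(2.998×10^8 m/s)×18.5×10^-6 s)
= 3.3355 × (-2561.2 m) = -8.54 km

Δx' ≈ -8.54 km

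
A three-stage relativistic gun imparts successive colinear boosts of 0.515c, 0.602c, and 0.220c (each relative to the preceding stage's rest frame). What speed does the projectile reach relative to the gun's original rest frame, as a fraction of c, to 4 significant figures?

u ≈ 0.9032c

Compose boost 2: (0.602 + 0.515)/(1 + 0.602×0.515) = 1.117/1.31003 = 0.852652
Compose boost 3: (0.220 + 0.852652)/(1 + 0.220×0.852652) = 1.07265/1.18758 = 0.9032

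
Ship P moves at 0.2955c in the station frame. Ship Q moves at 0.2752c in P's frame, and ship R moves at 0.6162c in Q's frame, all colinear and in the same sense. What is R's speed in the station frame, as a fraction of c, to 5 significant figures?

Compose boost 2: (0.2752 + 0.2955)/(1 + 0.2752×0.2955) = 0.57070/1.081322 = 0.5277801
Compose boost 3: (0.6162 + 0.5277801)/(1 + 0.6162×0.5277801) = 1.143980/1.325218 = 0.86324

u ≈ 0.86324c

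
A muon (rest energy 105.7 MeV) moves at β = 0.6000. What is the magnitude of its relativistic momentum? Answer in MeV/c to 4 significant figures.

p ≈ 79.28 MeV/c

γ = 1/√(1 − 0.6000²) = 1.25000
p = γβm₀c = 1.25000 × 0.6000 × 105.7 MeV/c = 79.28 MeV/c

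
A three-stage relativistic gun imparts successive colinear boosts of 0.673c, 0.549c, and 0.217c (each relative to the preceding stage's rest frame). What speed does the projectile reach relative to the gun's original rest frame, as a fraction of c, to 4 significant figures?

u ≈ 0.9294c

Compose boost 2: (0.549 + 0.673)/(1 + 0.549×0.673) = 1.222/1.36948 = 0.892311
Compose boost 3: (0.217 + 0.892311)/(1 + 0.217×0.892311) = 1.10931/1.19363 = 0.9294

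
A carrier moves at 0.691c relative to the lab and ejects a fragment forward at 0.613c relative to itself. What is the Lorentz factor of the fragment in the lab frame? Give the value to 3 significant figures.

γ ≈ 2.49

u_lab = (0.613 + 0.691)/(1 + 0.613×0.691) = 1.304/1.42358 = 0.915999
γ = 1/√(1 − 0.915999²) = 2.49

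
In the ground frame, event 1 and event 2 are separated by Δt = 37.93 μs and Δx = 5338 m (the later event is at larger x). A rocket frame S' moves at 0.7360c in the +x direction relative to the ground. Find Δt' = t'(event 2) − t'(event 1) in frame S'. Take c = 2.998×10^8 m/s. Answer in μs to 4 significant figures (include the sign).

Δt' ≈ 36.67 μs

γ = 1/√(1 − 0.7360²) = 1.47715
Δt' = γ(Δt − vΔx/c²) = 1.47715 × (37.93 μs − 0.7360×5338 m / (2.998×10^8 m/s))
= 1.47715 × (24.8254 μs) = 36.67 μs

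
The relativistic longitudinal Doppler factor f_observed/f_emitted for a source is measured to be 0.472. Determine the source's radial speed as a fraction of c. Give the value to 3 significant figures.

β ≈ 0.636

f_obs/f_src = √((1−β)/(1+β)) = 0.472  ⇒  (1−β)/(1+β) = 0.22278
β = |1 − D²|/(1 + D²) = |1 − 0.22278|/(1 + 0.22278) = 0.636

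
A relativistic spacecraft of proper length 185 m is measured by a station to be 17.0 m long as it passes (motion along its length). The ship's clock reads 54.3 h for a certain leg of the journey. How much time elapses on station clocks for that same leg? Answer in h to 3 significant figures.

Length contraction ⇒ γ = L₀/L = 185/17.0 = 10.882
Time dilation: Δt = γτ₀ = 10.882 × 54.3 h = 591 h

Δt ≈ 591 h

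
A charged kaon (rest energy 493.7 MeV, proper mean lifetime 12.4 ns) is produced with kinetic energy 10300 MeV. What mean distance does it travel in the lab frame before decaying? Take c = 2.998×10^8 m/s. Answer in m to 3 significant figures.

γ = 1 + K/(m₀c²) = 1 + 10300/493.7 = 21.863
β = √(1 − 1/γ²) = 0.99895
Dilated lifetime: γτ₀ = 21.863 × 12.4 ns = 271.10 ns
d = βc·γτ₀ = 0.99895 × (2.998×10^8 m/s) × 2.7110×10^-7 s = 81.2 m

d ≈ 81.2 m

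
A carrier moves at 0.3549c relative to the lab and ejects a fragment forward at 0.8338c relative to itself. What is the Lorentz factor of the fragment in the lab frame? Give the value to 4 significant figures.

γ ≈ 2.511

u_lab = (0.8338 + 0.3549)/(1 + 0.8338×0.3549) = 1.1887/1.295916 = 0.9172665
γ = 1/√(1 − 0.9172665²) = 2.511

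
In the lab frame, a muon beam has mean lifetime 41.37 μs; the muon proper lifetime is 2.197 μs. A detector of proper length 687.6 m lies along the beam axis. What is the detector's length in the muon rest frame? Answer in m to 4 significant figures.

L ≈ 36.52 m

Time dilation ⇒ γ = Δt/τ₀ = 41.37/2.197 = 18.8302
Length contraction: L = L₀/γ = 687.6/18.8302 = 36.52 m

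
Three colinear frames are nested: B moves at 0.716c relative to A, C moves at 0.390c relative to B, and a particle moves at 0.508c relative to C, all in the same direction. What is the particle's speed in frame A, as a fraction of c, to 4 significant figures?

Compose boost 2: (0.390 + 0.716)/(1 + 0.390×0.716) = 1.106/1.27924 = 0.864576
Compose boost 3: (0.508 + 0.864576)/(1 + 0.508×0.864576) = 1.37258/1.43920 = 0.9537

u ≈ 0.9537c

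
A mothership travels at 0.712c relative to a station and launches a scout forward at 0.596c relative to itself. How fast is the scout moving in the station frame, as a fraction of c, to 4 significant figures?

Compose boost 2: (0.596 + 0.712)/(1 + 0.596×0.712) = 1.308/1.42435 = 0.9183

u ≈ 0.9183c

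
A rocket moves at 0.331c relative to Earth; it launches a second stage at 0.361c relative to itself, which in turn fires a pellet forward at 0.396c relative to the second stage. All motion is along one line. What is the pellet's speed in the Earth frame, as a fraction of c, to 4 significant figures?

u ≈ 0.8147c

Compose boost 2: (0.361 + 0.331)/(1 + 0.361×0.331) = 0.6920/1.11949 = 0.618138
Compose boost 3: (0.396 + 0.618138)/(1 + 0.396×0.618138) = 1.01414/1.24478 = 0.8147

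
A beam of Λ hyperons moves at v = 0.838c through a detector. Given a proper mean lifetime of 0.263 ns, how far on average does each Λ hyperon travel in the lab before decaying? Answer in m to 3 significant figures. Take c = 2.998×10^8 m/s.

d ≈ 0.121 m

γ = 1/√(1 − 0.838²) = 1.8326
Dilated lifetime: Δt = γτ₀ = 1.8326 × 0.263 ns = 0.48198 ns
d = vΔt = 0.838c × 0.48198 ns = 2.5123×10^8 m/s × 4.8198×10^-10 s = 0.121 m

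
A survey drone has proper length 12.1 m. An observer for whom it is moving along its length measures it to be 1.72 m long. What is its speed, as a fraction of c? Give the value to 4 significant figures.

β ≈ 0.9898

γ = L₀/L = 12.1/1.72 = 7.03488
β = √(1 − 1/γ²) = 0.9898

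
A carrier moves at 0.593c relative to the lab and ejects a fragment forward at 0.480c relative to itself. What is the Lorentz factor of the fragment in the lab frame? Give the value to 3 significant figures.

u_lab = (0.480 + 0.593)/(1 + 0.480×0.593) = 1.073/1.28464 = 0.835253
γ = 1/√(1 − 0.835253²) = 1.82

γ ≈ 1.82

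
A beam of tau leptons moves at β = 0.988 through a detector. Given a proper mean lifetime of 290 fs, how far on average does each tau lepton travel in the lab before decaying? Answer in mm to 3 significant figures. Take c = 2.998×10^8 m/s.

γ = 1/√(1 − 0.988²) = 6.4744
Dilated lifetime: Δt = γτ₀ = 6.4744 × 290 fs = 1877.6 fs
d = vΔt = 0.988c × 1877.6 fs = 2.9620×10^8 m/s × 1.8776×10^-12 s = 0.556 mm

d ≈ 0.556 mm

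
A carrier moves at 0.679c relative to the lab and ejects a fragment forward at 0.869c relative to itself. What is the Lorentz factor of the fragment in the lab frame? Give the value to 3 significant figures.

u_lab = (0.869 + 0.679)/(1 + 0.869×0.679) = 1.548/1.59005 = 0.973554
γ = 1/√(1 − 0.973554²) = 4.38

γ ≈ 4.38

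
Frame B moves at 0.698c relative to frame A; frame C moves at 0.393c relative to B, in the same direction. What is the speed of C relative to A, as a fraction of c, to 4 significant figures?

Compose boost 2: (0.393 + 0.698)/(1 + 0.393×0.698) = 1.091/1.27431 = 0.8561

u ≈ 0.8561c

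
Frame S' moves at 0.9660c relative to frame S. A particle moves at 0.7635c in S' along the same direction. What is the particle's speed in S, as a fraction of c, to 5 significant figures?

Relativistic velocity addition: u = (u' + v)/(1 + u'v/c²)
= (0.7635 + 0.9660)/(1 + 0.7635×0.9660) = 1.7295/1.737541 = 0.99537

u ≈ 0.99537c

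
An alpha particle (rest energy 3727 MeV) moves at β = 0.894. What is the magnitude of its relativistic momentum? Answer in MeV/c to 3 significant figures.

p ≈ 7440 MeV/c

γ = 1/√(1 − 0.894²) = 2.2318
p = γβm₀c = 2.2318 × 0.894 × 3727 MeV/c = 7440 MeV/c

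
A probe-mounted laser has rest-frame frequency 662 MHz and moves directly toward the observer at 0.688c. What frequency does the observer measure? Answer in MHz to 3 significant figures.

f_obs ≈ 1540 MHz

Relativistic Doppler: f_obs = f_src √((1+β)/(1−β))
= 662 × √(1.6880/0.31200) = 662 × 2.3260 = 1540 MHz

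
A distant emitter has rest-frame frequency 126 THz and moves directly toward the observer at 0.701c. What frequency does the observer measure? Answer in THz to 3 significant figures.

f_obs ≈ 301 THz

Relativistic Doppler: f_obs = f_src √((1+β)/(1−β))
= 126 × √(1.7010/0.29900) = 126 × 2.3852 = 301 THz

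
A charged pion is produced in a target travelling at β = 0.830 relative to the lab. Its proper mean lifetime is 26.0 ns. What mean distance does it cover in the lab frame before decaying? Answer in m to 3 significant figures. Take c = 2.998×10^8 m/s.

d ≈ 11.6 m

γ = 1/√(1 − 0.830²) = 1.7929
Dilated lifetime: Δt = γτ₀ = 1.7929 × 26.0 ns = 46.615 ns
d = vΔt = 0.830c × 46.615 ns = 2.4883×10^8 m/s × 4.6615×10^-8 s = 11.6 m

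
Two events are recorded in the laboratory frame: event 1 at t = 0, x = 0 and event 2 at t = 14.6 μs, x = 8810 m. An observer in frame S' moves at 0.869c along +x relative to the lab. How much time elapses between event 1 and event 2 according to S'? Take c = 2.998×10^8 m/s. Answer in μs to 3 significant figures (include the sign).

γ = 1/√(1 − 0.869²) = 2.0210
Δt' = γ(Δt − vΔx/c²) = 2.0210 × (14.6 μs − 0.869×8810 m / (2.998×10^8 m/s))
= 2.0210 × (-10.937 μs) = -22.1 μs

Δt' ≈ -22.1 μs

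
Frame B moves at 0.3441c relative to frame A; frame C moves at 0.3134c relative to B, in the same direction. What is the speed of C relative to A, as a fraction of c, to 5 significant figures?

Compose boost 2: (0.3134 + 0.3441)/(1 + 0.3134×0.3441) = 0.65750/1.107841 = 0.59350

u ≈ 0.59350c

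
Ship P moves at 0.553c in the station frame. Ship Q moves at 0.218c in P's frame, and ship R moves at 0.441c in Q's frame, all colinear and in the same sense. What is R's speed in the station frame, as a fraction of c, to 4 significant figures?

Compose boost 2: (0.218 + 0.553)/(1 + 0.218×0.553) = 0.7710/1.12055 = 0.688053
Compose boost 3: (0.441 + 0.688053)/(1 + 0.441×0.688053) = 1.12905/1.30343 = 0.8662

u ≈ 0.8662c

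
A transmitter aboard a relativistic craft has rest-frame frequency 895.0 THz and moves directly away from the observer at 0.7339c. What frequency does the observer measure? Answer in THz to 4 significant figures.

f_obs ≈ 350.6 THz

Relativistic Doppler: f_obs = f_src √((1−β)/(1+β))
= 895.0 × √(0.266100/1.73390) = 895.0 × 0.391751 = 350.6 THz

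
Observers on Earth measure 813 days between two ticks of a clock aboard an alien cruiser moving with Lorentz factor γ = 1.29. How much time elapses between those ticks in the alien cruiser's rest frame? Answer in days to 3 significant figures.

τ₀ ≈ 630 days

γ = 1.29 (given)
Proper time: τ₀ = Δt/γ = 813/1.29 = 630 days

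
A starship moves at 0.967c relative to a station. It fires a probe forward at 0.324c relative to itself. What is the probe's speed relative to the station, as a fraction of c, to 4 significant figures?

u ≈ 0.9830c

Relativistic velocity addition: u = (u' + v)/(1 + u'v/c²)
= (0.324 + 0.967)/(1 + 0.324×0.967) = 1.291/1.31331 = 0.9830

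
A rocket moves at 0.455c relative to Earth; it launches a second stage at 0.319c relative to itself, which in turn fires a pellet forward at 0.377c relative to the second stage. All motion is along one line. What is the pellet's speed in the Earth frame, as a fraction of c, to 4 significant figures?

u ≈ 0.8391c

Compose boost 2: (0.319 + 0.455)/(1 + 0.319×0.455) = 0.7740/1.14515 = 0.675897
Compose boost 3: (0.377 + 0.675897)/(1 + 0.377×0.675897) = 1.05290/1.25481 = 0.8391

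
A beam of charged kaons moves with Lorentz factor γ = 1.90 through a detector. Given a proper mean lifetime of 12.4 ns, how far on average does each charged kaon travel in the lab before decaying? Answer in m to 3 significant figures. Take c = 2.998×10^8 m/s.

d ≈ 6.01 m

β = √(1 − 1/γ²) = √(1 − 1/1.90²) = 0.85029
Dilated lifetime: Δt = γτ₀ = 1.90 × 12.4 ns = 23.560 ns
d = vΔt = 0.85029c × 23.560 ns = 2.5492×10^8 m/s × 2.3560×10^-8 s = 6.01 m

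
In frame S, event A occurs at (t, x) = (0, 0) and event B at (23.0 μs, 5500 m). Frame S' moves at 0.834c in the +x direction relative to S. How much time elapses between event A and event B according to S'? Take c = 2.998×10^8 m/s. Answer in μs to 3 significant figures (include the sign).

Δt' ≈ 14.0 μs

γ = 1/√(1 − 0.834²) = 1.8124
Δt' = γ(Δt − vΔx/c²) = 1.8124 × (23.0 μs − 0.834×5500 m / (2.998×10^8 m/s))
= 1.8124 × (7.6998 μs) = 14.0 μs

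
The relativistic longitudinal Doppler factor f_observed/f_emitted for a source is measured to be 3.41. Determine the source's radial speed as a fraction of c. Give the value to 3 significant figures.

β ≈ 0.842

f_obs/f_src = √((1+β)/(1−β)) = 3.41  ⇒  (1+β)/(1−β) = 11.628
β = |1 − D²|/(1 + D²) = |1 − 11.628|/(1 + 11.628) = 0.842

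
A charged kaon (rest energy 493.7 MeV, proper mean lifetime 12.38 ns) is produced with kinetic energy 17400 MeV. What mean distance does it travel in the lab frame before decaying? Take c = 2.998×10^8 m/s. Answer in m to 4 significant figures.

γ = 1 + K/(m₀c²) = 1 + 17400/493.7 = 36.2441
β = √(1 − 1/γ²) = 0.999619
Dilated lifetime: γτ₀ = 36.2441 × 12.38 ns = 448.702 ns
d = βc·γτ₀ = 0.999619 × (2.998×10^8 m/s) × 4.48702×10^-7 s = 134.5 m

d ≈ 134.5 m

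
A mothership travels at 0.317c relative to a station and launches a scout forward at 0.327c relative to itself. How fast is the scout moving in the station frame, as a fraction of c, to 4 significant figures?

u ≈ 0.5835c

Compose boost 2: (0.327 + 0.317)/(1 + 0.327×0.317) = 0.6440/1.10366 = 0.5835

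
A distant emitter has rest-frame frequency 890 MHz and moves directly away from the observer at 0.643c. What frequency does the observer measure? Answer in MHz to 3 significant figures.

Relativistic Doppler: f_obs = f_src √((1−β)/(1+β))
= 890 × √(0.35700/1.6430) = 890 × 0.46614 = 415 MHz

f_obs ≈ 415 MHz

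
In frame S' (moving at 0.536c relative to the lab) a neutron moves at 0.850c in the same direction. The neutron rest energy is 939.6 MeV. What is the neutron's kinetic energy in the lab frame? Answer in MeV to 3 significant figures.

K ≈ 2140 MeV

u_lab = (0.850 + 0.536)/(1 + 0.850×0.536) = 0.952185
γ = 1/√(1 − 0.952185²) = 3.2731
K = (γ − 1)m₀c² = (3.2731 − 1) × 939.6 = 2.2731 × 939.6 = 2140 MeV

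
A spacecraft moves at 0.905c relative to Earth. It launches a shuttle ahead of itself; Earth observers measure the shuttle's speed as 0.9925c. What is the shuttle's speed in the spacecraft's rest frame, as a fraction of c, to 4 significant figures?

u' ≈ 0.8596c

Inverse velocity addition: u' = (u − v)/(1 − uv/c²)
= (0.9925 − 0.905)/(1 − 0.9925×0.905) = 0.08750/0.101787 = 0.8596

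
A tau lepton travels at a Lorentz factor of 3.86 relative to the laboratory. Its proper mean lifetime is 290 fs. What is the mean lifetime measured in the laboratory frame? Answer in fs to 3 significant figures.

γ = 3.86 (given)
Time dilation: Δt = γτ₀ = 3.86 × 290 fs = 1120 fs

Δt ≈ 1120 fs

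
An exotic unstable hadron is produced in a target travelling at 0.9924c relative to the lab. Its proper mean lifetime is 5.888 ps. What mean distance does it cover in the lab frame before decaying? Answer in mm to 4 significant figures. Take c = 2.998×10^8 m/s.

d ≈ 14.24 mm

γ = 1/√(1 − 0.9924²) = 8.12653
Dilated lifetime: Δt = γτ₀ = 8.12653 × 5.888 ps = 47.8490 ps
d = vΔt = 0.9924c × 47.8490 ps = 2.97522×10^8 m/s × 4.78490×10^-11 s = 14.24 mm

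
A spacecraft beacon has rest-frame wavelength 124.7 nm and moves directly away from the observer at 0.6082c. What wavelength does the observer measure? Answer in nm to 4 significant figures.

λ_obs ≈ 252.6 nm

Relativistic Doppler: λ_obs = λ_src √((1+β)/(1−β))
= 124.7 × √(1.60820/0.391800) = 124.7 × 2.02599 = 252.6 nm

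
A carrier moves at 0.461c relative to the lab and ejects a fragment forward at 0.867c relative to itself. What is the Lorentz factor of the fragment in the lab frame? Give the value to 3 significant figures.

γ ≈ 3.17

u_lab = (0.867 + 0.461)/(1 + 0.867×0.461) = 1.328/1.39969 = 0.948784
γ = 1/√(1 − 0.948784²) = 3.17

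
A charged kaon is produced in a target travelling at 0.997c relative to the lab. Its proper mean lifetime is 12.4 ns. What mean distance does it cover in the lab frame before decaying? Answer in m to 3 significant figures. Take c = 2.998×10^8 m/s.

γ = 1/√(1 − 0.997²) = 12.920
Dilated lifetime: Δt = γτ₀ = 12.920 × 12.4 ns = 160.20 ns
d = vΔt = 0.997c × 160.20 ns = 2.9890×10^8 m/s × 1.6020×10^-7 s = 47.9 m

d ≈ 47.9 m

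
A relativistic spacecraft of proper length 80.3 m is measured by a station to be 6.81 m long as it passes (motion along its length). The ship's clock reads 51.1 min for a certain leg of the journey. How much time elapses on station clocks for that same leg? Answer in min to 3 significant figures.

Δt ≈ 603 min

Length contraction ⇒ γ = L₀/L = 80.3/6.81 = 11.791
Time dilation: Δt = γτ₀ = 11.791 × 51.1 min = 603 min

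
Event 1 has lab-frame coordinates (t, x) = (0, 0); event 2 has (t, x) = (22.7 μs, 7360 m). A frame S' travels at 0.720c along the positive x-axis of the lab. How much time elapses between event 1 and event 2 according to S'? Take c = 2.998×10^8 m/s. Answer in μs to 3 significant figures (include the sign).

Δt' ≈ 7.24 μs

γ = 1/√(1 − 0.720²) = 1.4410
Δt' = γ(Δt − vΔx/c²) = 1.4410 × (22.7 μs − 0.720×7360 m / (2.998×10^8 m/s))
= 1.4410 × (5.0242 μs) = 7.24 μs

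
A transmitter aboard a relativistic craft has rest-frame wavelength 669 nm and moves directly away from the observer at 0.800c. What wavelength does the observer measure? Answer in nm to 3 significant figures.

Relativistic Doppler: λ_obs = λ_src √((1+β)/(1−β))
= 669 × √(1.8000/0.20000) = 669 × 3.0000 = 2010 nm

λ_obs ≈ 2010 nm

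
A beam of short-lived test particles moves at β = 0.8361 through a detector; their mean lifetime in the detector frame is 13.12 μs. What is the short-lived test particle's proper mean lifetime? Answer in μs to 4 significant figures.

τ₀ ≈ 7.197 μs

γ = 1/√(1 − 0.8361²) = 1.82290
Proper time: τ₀ = Δt/γ = 13.12/1.82290 = 7.197 μs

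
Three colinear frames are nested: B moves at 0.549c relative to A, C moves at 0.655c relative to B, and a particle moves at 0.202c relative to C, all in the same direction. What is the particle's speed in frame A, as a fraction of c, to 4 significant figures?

Compose boost 2: (0.655 + 0.549)/(1 + 0.655×0.549) = 1.204/1.35960 = 0.885558
Compose boost 3: (0.202 + 0.885558)/(1 + 0.202×0.885558) = 1.08756/1.17888 = 0.9225

u ≈ 0.9225c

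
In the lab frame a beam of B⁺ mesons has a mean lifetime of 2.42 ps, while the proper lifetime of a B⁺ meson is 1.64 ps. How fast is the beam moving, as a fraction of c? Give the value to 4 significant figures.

γ = Δt/τ₀ = 2.42/1.64 = 1.47561
β = √(1 − 1/γ²) = √(1 − 1/1.47561²) = 0.7354

β ≈ 0.7354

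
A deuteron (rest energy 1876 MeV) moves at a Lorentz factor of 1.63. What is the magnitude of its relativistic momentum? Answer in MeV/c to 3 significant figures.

p ≈ 2410 MeV/c

β = √(1 − 1/γ²) = √(1 − 1/1.63²) = 0.78970
p = γβm₀c = 1.63 × 0.78970 × 1876 MeV/c = 2410 MeV/c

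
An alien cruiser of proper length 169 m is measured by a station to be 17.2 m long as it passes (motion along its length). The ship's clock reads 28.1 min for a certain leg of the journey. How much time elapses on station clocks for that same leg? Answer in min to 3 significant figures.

Length contraction ⇒ γ = L₀/L = 169/17.2 = 9.8256
Time dilation: Δt = γτ₀ = 9.8256 × 28.1 min = 276 min

Δt ≈ 276 min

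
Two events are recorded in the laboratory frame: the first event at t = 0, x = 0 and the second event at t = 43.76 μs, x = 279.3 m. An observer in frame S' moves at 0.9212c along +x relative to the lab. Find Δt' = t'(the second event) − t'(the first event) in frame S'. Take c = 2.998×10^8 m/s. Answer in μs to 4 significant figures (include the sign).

γ = 1/√(1 − 0.9212²) = 2.57010
Δt' = γ(Δt − vΔx/c²) = 2.57010 × (43.76 μs − 0.9212×279.3 m / (2.998×10^8 m/s))
= 2.57010 × (42.9018 μs) = 110.3 μs

Δt' ≈ 110.3 μs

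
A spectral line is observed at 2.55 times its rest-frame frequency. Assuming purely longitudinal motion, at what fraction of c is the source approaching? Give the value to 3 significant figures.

f_obs/f_src = √((1+β)/(1−β)) = 2.55  ⇒  (1+β)/(1−β) = 6.5025
β = |1 − D²|/(1 + D²) = |1 − 6.5025|/(1 + 6.5025) = 0.733

β ≈ 0.733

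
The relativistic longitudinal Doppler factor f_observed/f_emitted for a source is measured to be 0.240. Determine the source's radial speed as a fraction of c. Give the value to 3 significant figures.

f_obs/f_src = √((1−β)/(1+β)) = 0.240  ⇒  (1−β)/(1+β) = 0.057600
β = |1 − D²|/(1 + D²) = |1 − 0.057600|/(1 + 0.057600) = 0.891

β ≈ 0.891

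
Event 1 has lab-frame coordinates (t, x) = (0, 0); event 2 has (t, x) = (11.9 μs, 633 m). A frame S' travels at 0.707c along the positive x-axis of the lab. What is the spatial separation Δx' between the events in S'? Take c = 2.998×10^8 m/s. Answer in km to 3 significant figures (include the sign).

γ = 1/√(1 − 0.707²) = 1.4140
Δx' = γ(Δx − vΔt) = 1.4140 × (633 m − 0.707×(2.998×10^8 m/s)×11.9×10^-6 s)
= 1.4140 × (-1889.3 m) = -2.67 km

Δx' ≈ -2.67 km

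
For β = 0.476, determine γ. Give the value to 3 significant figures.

γ ≈ 1.14

γ = 1/√(1 − β²) = 1/√(1 − 0.476²) = 1/√(0.77342) = 1.14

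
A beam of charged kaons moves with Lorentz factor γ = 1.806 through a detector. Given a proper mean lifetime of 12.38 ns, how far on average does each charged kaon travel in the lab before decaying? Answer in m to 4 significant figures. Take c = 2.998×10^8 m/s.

β = √(1 − 1/γ²) = √(1 − 1/1.806²) = 0.832710
Dilated lifetime: Δt = γτ₀ = 1.806 × 12.38 ns = 22.3583 ns
d = vΔt = 0.832710c × 22.3583 ns = 2.49646×10^8 m/s × 2.23583×10^-8 s = 5.582 m

d ≈ 5.582 m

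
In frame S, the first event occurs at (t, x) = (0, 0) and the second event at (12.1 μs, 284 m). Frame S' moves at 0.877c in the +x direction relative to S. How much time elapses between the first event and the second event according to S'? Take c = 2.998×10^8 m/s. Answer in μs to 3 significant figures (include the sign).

γ = 1/√(1 − 0.877²) = 2.0812
Δt' = γ(Δt − vΔx/c²) = 2.0812 × (12.1 μs − 0.877×284 m / (2.998×10^8 m/s))
= 2.0812 × (11.269 μs) = 23.5 μs

Δt' ≈ 23.5 μs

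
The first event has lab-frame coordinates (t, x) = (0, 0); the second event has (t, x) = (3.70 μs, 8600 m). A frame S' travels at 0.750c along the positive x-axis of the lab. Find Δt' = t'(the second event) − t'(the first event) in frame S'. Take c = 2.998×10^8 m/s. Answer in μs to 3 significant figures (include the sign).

Δt' ≈ -26.9 μs

γ = 1/√(1 − 0.750²) = 1.5119
Δt' = γ(Δt − vΔx/c²) = 1.5119 × (3.70 μs − 0.750×8600 m / (2.998×10^8 m/s))
= 1.5119 × (-17.814 μs) = -26.9 μs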